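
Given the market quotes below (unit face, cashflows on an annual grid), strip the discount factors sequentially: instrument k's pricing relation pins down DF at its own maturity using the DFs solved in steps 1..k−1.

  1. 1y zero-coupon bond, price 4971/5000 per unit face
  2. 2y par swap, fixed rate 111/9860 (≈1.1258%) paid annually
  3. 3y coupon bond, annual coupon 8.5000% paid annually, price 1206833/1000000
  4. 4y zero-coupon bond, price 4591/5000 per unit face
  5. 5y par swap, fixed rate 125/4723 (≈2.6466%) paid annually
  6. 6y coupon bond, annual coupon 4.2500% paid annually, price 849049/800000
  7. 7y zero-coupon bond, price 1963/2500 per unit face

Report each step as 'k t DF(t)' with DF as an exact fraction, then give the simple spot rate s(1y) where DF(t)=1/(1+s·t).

step 1 [1y] zero: DF = P = 4971/5000 ≈ 0.994200
step 2 [2y] swap r/1=111/9860: DF=(1 − 111/9860·(0.994200))/(1+111/9860) = 4889/5000 ≈ 0.977800
step 3 [3y] bond c/1=17/200: DF=(1206833/1000000 − 17/200·(0.994200+0.977800))/(1+17/200) = 4789/5000 ≈ 0.957800
step 4 [4y] zero: DF = P = 4591/5000 ≈ 0.918200
step 5 [5y] swap r/1=125/4723: DF=(1 − 125/4723·(0.994200+0.977800+0.957800+0.918200))/(1+125/4723) = 7/8 ≈ 0.875000
step 6 [6y] bond c/1=17/400: DF=(849049/800000 − 17/400·(0.994200+0.977800+0.957800+0.918200+0.875000))/(1+17/400) = 1651/2000 ≈ 0.825500
step 7 [7y] zero: DF = P = 1963/2500 ≈ 0.785200

1 1 4971/5000
2 2 4889/5000
3 3 4789/5000
4 4 4591/5000
5 5 7/8
6 6 1651/2000
7 7 1963/2500
s(1y) = (1/(4971/5000) − 1)/(1) = 29/4971 ≈ 0.5834%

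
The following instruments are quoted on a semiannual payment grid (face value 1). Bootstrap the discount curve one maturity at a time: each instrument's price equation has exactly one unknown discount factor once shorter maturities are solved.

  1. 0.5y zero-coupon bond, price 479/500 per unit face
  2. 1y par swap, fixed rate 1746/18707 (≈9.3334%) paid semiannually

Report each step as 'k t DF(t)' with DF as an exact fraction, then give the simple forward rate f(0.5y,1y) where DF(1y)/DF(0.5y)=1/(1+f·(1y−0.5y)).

1 1/2 479/500
2 1 9127/10000
f(0.5y,1y) = ((479/500)/(9127/10000) − 1)/(1/2) = 906/9127 ≈ 9.9266%

step 1 [0.5y] zero: DF = P = 479/500 ≈ 0.958000
step 2 [1y] swap r/2=873/18707: DF=(1 − 873/18707·(0.958000))/(1+873/18707) = 9127/10000 ≈ 0.912700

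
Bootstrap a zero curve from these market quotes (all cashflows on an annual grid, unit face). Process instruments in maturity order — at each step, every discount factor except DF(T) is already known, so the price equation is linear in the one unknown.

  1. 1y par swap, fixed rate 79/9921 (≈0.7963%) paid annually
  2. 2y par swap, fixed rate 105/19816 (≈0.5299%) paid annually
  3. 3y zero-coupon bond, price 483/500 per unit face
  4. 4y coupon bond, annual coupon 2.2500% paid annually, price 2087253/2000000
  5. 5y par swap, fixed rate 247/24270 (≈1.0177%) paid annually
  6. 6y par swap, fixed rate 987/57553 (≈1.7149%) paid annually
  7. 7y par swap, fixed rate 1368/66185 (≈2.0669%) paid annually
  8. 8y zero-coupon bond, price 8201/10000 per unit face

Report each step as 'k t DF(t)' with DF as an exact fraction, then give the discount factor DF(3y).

step 1 [1y] swap r/1=79/9921: DF=(1 − 79/9921·(0))/(1+79/9921) = 9921/10000 ≈ 0.992100
step 2 [2y] swap r/1=105/19816: DF=(1 − 105/19816·(0.992100))/(1+105/19816) = 1979/2000 ≈ 0.989500
step 3 [3y] zero: DF = P = 483/500 ≈ 0.966000
step 4 [4y] bond c/1=9/400: DF=(2087253/2000000 − 9/400·(0.992100+0.989500+0.966000))/(1+9/400) = 4779/5000 ≈ 0.955800
step 5 [5y] swap r/1=247/24270: DF=(1 − 247/24270·(0.992100+0.989500+0.966000+0.955800))/(1+247/24270) = 4753/5000 ≈ 0.950600
step 6 [6y] swap r/1=987/57553: DF=(1 − 987/57553·(0.992100+0.989500+0.966000+0.955800+0.950600))/(1+987/57553) = 9013/10000 ≈ 0.901300
step 7 [7y] swap r/1=1368/66185: DF=(1 − 1368/66185·(0.992100+0.989500+0.966000+0.955800+0.950600+0.901300))/(1+1368/66185) = 1079/1250 ≈ 0.863200
step 8 [8y] zero: DF = P = 8201/10000 ≈ 0.820100

1 1 9921/10000
2 2 1979/2000
3 3 483/500
4 4 4779/5000
5 5 4753/5000
6 6 9013/10000
7 7 1079/1250
8 8 8201/10000
DF(3y) = 483/500 ≈ 0.966000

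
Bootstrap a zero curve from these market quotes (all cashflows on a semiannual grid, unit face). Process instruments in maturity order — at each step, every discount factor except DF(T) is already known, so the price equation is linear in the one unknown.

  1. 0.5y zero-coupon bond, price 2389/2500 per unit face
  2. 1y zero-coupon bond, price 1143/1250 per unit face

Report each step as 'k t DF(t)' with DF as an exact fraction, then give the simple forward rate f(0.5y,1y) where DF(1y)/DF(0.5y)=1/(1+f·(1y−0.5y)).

step 1 [0.5y] zero: DF = P = 2389/2500 ≈ 0.955600
step 2 [1y] zero: DF = P = 1143/1250 ≈ 0.914400

1 1/2 2389/2500
2 1 1143/1250
f(0.5y,1y) = ((2389/2500)/(1143/1250) − 1)/(1/2) = 103/1143 ≈ 9.0114%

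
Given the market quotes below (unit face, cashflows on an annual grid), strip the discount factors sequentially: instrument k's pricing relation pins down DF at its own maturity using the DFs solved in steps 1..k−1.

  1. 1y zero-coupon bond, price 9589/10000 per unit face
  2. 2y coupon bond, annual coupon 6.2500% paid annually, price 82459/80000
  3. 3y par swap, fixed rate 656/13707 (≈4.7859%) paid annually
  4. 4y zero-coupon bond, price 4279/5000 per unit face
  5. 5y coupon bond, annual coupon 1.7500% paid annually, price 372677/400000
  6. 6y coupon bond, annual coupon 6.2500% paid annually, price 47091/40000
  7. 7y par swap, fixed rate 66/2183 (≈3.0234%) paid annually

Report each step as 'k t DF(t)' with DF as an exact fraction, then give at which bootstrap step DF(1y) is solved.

step 1 [1y] zero: DF = P = 9589/10000 ≈ 0.958900
step 2 [2y] bond c/1=1/16: DF=(82459/80000 − 1/16·(0.958900))/(1+1/16) = 9137/10000 ≈ 0.913700
step 3 [3y] swap r/1=656/13707: DF=(1 − 656/13707·(0.958900+0.913700))/(1+656/13707) = 543/625 ≈ 0.868800
step 4 [4y] zero: DF = P = 4279/5000 ≈ 0.855800
step 5 [5y] bond c/1=7/400: DF=(372677/400000 − 7/400·(0.958900+0.913700+0.868800+0.855800))/(1+7/400) = 4269/5000 ≈ 0.853800
step 6 [6y] bond c/1=1/16: DF=(47091/40000 − 1/16·(0.958900+0.913700+0.868800+0.855800+0.853800))/(1+1/16) = 4231/5000 ≈ 0.846200
step 7 [7y] swap r/1=66/2183: DF=(1 − 66/2183·(0.958900+0.913700+0.868800+0.855800+0.853800+0.846200))/(1+66/2183) = 1019/1250 ≈ 0.815200

1 1 9589/10000
2 2 9137/10000
3 3 543/625
4 4 4279/5000
5 5 4269/5000
6 6 4231/5000
7 7 1019/1250
DF(1y) is solved at step 1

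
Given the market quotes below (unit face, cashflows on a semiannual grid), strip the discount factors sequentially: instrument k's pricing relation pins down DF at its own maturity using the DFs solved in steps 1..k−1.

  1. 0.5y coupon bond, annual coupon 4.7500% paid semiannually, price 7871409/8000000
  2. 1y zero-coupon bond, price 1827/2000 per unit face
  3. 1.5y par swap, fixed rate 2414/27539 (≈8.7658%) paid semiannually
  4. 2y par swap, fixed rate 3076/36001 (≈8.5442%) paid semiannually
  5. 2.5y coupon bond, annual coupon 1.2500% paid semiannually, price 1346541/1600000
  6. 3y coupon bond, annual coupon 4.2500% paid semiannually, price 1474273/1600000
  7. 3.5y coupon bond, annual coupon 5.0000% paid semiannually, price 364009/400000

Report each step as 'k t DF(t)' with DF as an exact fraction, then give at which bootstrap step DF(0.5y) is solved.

1 1/2 9611/10000
2 1 1827/2000
3 3/2 8793/10000
4 2 4231/5000
5 5/2 407/500
6 3 1013/1250
7 7/2 1901/2500
DF(0.5y) is solved at step 1

step 1 [0.5y] bond c/2=19/800: DF=(7871409/8000000 − 19/800·(0))/(1+19/800) = 9611/10000 ≈ 0.961100
step 2 [1y] zero: DF = P = 1827/2000 ≈ 0.913500
step 3 [1.5y] swap r/2=1207/27539: DF=(1 − 1207/27539·(0.961100+0.913500))/(1+1207/27539) = 8793/10000 ≈ 0.879300
step 4 [2y] swap r/2=1538/36001: DF=(1 − 1538/36001·(0.961100+0.913500+0.879300))/(1+1538/36001) = 4231/5000 ≈ 0.846200
step 5 [2.5y] bond c/2=1/160: DF=(1346541/1600000 − 1/160·(0.961100+0.913500+0.879300+0.846200))/(1+1/160) = 407/500 ≈ 0.814000
step 6 [3y] bond c/2=17/800: DF=(1474273/1600000 − 17/800·(0.961100+0.913500+0.879300+0.846200+0.814000))/(1+17/800) = 1013/1250 ≈ 0.810400
step 7 [3.5y] bond c/2=1/40: DF=(364009/400000 − 1/40·(0.961100+0.913500+0.879300+0.846200+0.814000+0.810400))/(1+1/40) = 1901/2500 ≈ 0.760400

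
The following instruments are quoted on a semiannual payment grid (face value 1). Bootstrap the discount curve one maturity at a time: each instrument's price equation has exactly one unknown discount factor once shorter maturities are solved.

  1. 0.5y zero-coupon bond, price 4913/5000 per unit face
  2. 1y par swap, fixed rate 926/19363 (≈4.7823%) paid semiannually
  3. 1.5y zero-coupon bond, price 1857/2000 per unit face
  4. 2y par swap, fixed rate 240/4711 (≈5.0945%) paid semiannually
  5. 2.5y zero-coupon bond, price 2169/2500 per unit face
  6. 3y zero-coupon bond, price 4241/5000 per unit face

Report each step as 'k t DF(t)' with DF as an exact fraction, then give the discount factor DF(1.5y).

step 1 [0.5y] zero: DF = P = 4913/5000 ≈ 0.982600
step 2 [1y] swap r/2=463/19363: DF=(1 − 463/19363·(0.982600))/(1+463/19363) = 9537/10000 ≈ 0.953700
step 3 [1.5y] zero: DF = P = 1857/2000 ≈ 0.928500
step 4 [2y] swap r/2=120/4711: DF=(1 − 120/4711·(0.982600+0.953700+0.928500))/(1+120/4711) = 113/125 ≈ 0.904000
step 5 [2.5y] zero: DF = P = 2169/2500 ≈ 0.867600
step 6 [3y] zero: DF = P = 4241/5000 ≈ 0.848200

1 1/2 4913/5000
2 1 9537/10000
3 3/2 1857/2000
4 2 113/125
5 5/2 2169/2500
6 3 4241/5000
DF(1.5y) = 1857/2000 ≈ 0.928500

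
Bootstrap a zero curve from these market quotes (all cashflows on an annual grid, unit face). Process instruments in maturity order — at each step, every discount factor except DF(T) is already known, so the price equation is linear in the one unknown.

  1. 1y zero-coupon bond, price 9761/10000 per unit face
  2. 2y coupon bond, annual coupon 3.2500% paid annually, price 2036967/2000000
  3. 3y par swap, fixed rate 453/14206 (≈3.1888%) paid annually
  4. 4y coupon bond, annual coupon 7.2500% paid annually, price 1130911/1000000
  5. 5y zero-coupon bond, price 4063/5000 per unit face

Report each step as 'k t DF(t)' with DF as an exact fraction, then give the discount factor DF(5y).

1 1 9761/10000
2 2 9557/10000
3 3 4547/5000
4 4 539/625
5 5 4063/5000
DF(5y) = 4063/5000 ≈ 0.812600

step 1 [1y] zero: DF = P = 9761/10000 ≈ 0.976100
step 2 [2y] bond c/1=13/400: DF=(2036967/2000000 − 13/400·(0.976100))/(1+13/400) = 9557/10000 ≈ 0.955700
step 3 [3y] swap r/1=453/14206: DF=(1 − 453/14206·(0.976100+0.955700))/(1+453/14206) = 4547/5000 ≈ 0.909400
step 4 [4y] bond c/1=29/400: DF=(1130911/1000000 − 29/400·(0.976100+0.955700+0.909400))/(1+29/400) = 539/625 ≈ 0.862400
step 5 [5y] zero: DF = P = 4063/5000 ≈ 0.812600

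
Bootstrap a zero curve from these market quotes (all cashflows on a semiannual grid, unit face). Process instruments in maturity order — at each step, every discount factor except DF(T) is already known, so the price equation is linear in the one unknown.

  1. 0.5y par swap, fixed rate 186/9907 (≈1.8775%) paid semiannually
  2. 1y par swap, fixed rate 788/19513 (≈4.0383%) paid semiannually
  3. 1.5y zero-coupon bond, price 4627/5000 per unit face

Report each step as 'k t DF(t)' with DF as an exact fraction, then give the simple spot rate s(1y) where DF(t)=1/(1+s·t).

step 1 [0.5y] swap r/2=93/9907: DF=(1 − 93/9907·(0))/(1+93/9907) = 9907/10000 ≈ 0.990700
step 2 [1y] swap r/2=394/19513: DF=(1 − 394/19513·(0.990700))/(1+394/19513) = 4803/5000 ≈ 0.960600
step 3 [1.5y] zero: DF = P = 4627/5000 ≈ 0.925400

1 1/2 9907/10000
2 1 4803/5000
3 3/2 4627/5000
s(1y) = (1/(4803/5000) − 1)/(1) = 197/4803 ≈ 4.1016%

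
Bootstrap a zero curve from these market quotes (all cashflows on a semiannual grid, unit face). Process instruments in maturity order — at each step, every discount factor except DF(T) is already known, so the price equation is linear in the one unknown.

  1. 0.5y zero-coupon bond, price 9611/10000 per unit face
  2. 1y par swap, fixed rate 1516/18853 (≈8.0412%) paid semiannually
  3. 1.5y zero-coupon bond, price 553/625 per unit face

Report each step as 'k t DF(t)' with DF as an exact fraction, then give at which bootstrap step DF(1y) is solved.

1 1/2 9611/10000
2 1 4621/5000
3 3/2 553/625
DF(1y) is solved at step 2

step 1 [0.5y] zero: DF = P = 9611/10000 ≈ 0.961100
step 2 [1y] swap r/2=758/18853: DF=(1 − 758/18853·(0.961100))/(1+758/18853) = 4621/5000 ≈ 0.924200
step 3 [1.5y] zero: DF = P = 553/625 ≈ 0.884800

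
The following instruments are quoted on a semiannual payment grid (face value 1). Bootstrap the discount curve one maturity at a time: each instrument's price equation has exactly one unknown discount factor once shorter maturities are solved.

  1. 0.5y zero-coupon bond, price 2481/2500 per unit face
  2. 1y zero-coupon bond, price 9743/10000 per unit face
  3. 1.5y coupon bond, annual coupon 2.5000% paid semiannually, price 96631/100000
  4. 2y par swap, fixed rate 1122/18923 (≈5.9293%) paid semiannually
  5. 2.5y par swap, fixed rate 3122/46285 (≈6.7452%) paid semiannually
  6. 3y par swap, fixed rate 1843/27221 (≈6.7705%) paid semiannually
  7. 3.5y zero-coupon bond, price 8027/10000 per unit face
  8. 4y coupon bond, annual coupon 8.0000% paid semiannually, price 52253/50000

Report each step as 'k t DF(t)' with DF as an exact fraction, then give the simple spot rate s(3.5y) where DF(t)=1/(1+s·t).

1 1/2 2481/2500
2 1 9743/10000
3 3/2 9301/10000
4 2 4439/5000
5 5/2 8439/10000
6 3 8157/10000
7 7/2 8027/10000
8 4 3823/5000
s(3.5y) = (1/(8027/10000) − 1)/(7/2) = 3946/56189 ≈ 7.0227%

step 1 [0.5y] zero: DF = P = 2481/2500 ≈ 0.992400
step 2 [1y] zero: DF = P = 9743/10000 ≈ 0.974300
step 3 [1.5y] bond c/2=1/80: DF=(96631/100000 − 1/80·(0.992400+0.974300))/(1+1/80) = 9301/10000 ≈ 0.930100
step 4 [2y] swap r/2=561/18923: DF=(1 − 561/18923·(0.992400+0.974300+0.930100))/(1+561/18923) = 4439/5000 ≈ 0.887800
step 5 [2.5y] swap r/2=1561/46285: DF=(1 − 1561/46285·(0.992400+0.974300+0.930100+0.887800))/(1+1561/46285) = 8439/10000 ≈ 0.843900
step 6 [3y] swap r/2=1843/54442: DF=(1 − 1843/54442·(0.992400+0.974300+0.930100+0.887800+0.843900))/(1+1843/54442) = 8157/10000 ≈ 0.815700
step 7 [3.5y] zero: DF = P = 8027/10000 ≈ 0.802700
step 8 [4y] bond c/2=1/25: DF=(52253/50000 − 1/25·(0.992400+0.974300+0.930100+0.887800+0.843900+0.815700+0.802700))/(1+1/25) = 3823/5000 ≈ 0.764600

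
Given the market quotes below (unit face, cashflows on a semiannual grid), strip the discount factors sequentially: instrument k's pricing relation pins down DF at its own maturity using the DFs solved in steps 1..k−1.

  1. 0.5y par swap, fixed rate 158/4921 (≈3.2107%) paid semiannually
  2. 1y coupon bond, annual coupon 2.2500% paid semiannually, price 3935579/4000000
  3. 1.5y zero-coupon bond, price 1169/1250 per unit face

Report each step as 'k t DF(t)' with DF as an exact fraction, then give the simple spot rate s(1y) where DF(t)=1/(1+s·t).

step 1 [0.5y] swap r/2=79/4921: DF=(1 − 79/4921·(0))/(1+79/4921) = 4921/5000 ≈ 0.984200
step 2 [1y] bond c/2=9/800: DF=(3935579/4000000 − 9/800·(0.984200))/(1+9/800) = 481/500 ≈ 0.962000
step 3 [1.5y] zero: DF = P = 1169/1250 ≈ 0.935200

1 1/2 4921/5000
2 1 481/500
3 3/2 1169/1250
s(1y) = (1/(481/500) − 1)/(1) = 19/481 ≈ 3.9501%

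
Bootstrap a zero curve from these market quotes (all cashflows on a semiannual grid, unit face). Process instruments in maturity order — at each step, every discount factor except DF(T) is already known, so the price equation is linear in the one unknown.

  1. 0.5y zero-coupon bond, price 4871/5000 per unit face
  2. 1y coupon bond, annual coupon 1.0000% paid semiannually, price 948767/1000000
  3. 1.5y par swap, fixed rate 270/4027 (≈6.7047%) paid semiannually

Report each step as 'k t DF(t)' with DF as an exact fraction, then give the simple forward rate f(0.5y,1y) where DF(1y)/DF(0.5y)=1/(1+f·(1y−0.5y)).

step 1 [0.5y] zero: DF = P = 4871/5000 ≈ 0.974200
step 2 [1y] bond c/2=1/200: DF=(948767/1000000 − 1/200·(0.974200))/(1+1/200) = 587/625 ≈ 0.939200
step 3 [1.5y] swap r/2=135/4027: DF=(1 − 135/4027·(0.974200+0.939200))/(1+135/4027) = 1811/2000 ≈ 0.905500

1 1/2 4871/5000
2 1 587/625
3 3/2 1811/2000
f(0.5y,1y) = ((4871/5000)/(587/625) − 1)/(1/2) = 175/2348 ≈ 7.4532%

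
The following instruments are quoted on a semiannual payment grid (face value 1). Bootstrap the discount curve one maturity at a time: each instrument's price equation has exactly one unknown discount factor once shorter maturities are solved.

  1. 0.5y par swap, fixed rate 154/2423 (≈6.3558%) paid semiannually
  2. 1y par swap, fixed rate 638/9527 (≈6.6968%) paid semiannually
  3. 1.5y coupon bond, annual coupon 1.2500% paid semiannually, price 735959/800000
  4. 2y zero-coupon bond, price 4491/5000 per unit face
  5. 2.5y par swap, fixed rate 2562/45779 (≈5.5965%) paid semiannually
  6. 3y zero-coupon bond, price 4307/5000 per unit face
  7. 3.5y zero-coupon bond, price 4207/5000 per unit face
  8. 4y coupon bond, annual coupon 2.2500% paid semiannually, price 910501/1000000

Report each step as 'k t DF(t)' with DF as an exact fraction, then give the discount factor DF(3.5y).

step 1 [0.5y] swap r/2=77/2423: DF=(1 − 77/2423·(0))/(1+77/2423) = 2423/2500 ≈ 0.969200
step 2 [1y] swap r/2=319/9527: DF=(1 − 319/9527·(0.969200))/(1+319/9527) = 4681/5000 ≈ 0.936200
step 3 [1.5y] bond c/2=1/160: DF=(735959/800000 − 1/160·(0.969200+0.936200))/(1+1/160) = 564/625 ≈ 0.902400
step 4 [2y] zero: DF = P = 4491/5000 ≈ 0.898200
step 5 [2.5y] swap r/2=1281/45779: DF=(1 − 1281/45779·(0.969200+0.936200+0.902400+0.898200))/(1+1281/45779) = 8719/10000 ≈ 0.871900
step 6 [3y] zero: DF = P = 4307/5000 ≈ 0.861400
step 7 [3.5y] zero: DF = P = 4207/5000 ≈ 0.841400
step 8 [4y] bond c/2=9/800: DF=(910501/1000000 − 9/800·(0.969200+0.936200+0.902400+0.898200+0.871900+0.861400+0.841400))/(1+9/800) = 1661/2000 ≈ 0.830500

1 1/2 2423/2500
2 1 4681/5000
3 3/2 564/625
4 2 4491/5000
5 5/2 8719/10000
6 3 4307/5000
7 7/2 4207/5000
8 4 1661/2000
DF(3.5y) = 4207/5000 ≈ 0.841400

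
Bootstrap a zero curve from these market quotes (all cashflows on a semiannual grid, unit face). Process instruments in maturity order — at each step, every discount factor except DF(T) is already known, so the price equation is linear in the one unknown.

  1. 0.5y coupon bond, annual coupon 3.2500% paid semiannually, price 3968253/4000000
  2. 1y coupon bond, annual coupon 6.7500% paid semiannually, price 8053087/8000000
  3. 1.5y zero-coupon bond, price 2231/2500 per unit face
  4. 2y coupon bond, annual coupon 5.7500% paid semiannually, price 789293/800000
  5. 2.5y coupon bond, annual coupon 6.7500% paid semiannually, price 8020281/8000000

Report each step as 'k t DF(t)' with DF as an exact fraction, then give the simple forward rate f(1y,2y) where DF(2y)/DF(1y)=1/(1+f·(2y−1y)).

1 1/2 4881/5000
2 1 9419/10000
3 3/2 2231/2500
4 2 1761/2000
5 5/2 8493/10000
f(1y,2y) = ((9419/10000)/(1761/2000) − 1)/(1) = 614/8805 ≈ 6.9733%

step 1 [0.5y] bond c/2=13/800: DF=(3968253/4000000 − 13/800·(0))/(1+13/800) = 4881/5000 ≈ 0.976200
step 2 [1y] bond c/2=27/800: DF=(8053087/8000000 − 27/800·(0.976200))/(1+27/800) = 9419/10000 ≈ 0.941900
step 3 [1.5y] zero: DF = P = 2231/2500 ≈ 0.892400
step 4 [2y] bond c/2=23/800: DF=(789293/800000 − 23/800·(0.976200+0.941900+0.892400))/(1+23/800) = 1761/2000 ≈ 0.880500
step 5 [2.5y] bond c/2=27/800: DF=(8020281/8000000 − 27/800·(0.976200+0.941900+0.892400+0.880500))/(1+27/800) = 8493/10000 ≈ 0.849300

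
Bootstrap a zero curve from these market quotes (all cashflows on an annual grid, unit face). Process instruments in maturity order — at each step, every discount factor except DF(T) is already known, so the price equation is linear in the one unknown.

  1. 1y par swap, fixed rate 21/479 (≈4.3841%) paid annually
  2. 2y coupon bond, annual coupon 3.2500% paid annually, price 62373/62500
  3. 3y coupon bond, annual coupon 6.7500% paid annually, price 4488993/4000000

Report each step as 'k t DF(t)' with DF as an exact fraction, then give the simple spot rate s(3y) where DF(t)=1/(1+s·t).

step 1 [1y] swap r/1=21/479: DF=(1 − 21/479·(0))/(1+21/479) = 479/500 ≈ 0.958000
step 2 [2y] bond c/1=13/400: DF=(62373/62500 − 13/400·(0.958000))/(1+13/400) = 2341/2500 ≈ 0.936400
step 3 [3y] bond c/1=27/400: DF=(4488993/4000000 − 27/400·(0.958000+0.936400))/(1+27/400) = 1863/2000 ≈ 0.931500

1 1 479/500
2 2 2341/2500
3 3 1863/2000
s(3y) = (1/(1863/2000) − 1)/(3) = 137/5589 ≈ 2.4512%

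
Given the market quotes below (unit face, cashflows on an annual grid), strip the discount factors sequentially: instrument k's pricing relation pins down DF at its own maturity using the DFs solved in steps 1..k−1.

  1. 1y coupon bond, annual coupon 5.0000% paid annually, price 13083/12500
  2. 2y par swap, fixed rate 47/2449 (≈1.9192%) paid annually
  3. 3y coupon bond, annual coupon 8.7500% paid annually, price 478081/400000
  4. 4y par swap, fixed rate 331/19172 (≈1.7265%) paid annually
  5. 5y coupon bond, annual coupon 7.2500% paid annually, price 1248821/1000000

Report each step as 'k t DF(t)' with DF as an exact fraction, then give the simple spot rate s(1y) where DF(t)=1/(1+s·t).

step 1 [1y] bond c/1=1/20: DF=(13083/12500 − 1/20·(0))/(1+1/20) = 623/625 ≈ 0.996800
step 2 [2y] swap r/1=47/2449: DF=(1 − 47/2449·(0.996800))/(1+47/2449) = 1203/1250 ≈ 0.962400
step 3 [3y] bond c/1=7/80: DF=(478081/400000 − 7/80·(0.996800+0.962400))/(1+7/80) = 4707/5000 ≈ 0.941400
step 4 [4y] swap r/1=331/19172: DF=(1 − 331/19172·(0.996800+0.962400+0.941400))/(1+331/19172) = 4669/5000 ≈ 0.933800
step 5 [5y] bond c/1=29/400: DF=(1248821/1000000 − 29/400·(0.996800+0.962400+0.941400+0.933800))/(1+29/400) = 2263/2500 ≈ 0.905200

1 1 623/625
2 2 1203/1250
3 3 4707/5000
4 4 4669/5000
5 5 2263/2500
s(1y) = (1/(623/625) − 1)/(1) = 2/623 ≈ 0.3210%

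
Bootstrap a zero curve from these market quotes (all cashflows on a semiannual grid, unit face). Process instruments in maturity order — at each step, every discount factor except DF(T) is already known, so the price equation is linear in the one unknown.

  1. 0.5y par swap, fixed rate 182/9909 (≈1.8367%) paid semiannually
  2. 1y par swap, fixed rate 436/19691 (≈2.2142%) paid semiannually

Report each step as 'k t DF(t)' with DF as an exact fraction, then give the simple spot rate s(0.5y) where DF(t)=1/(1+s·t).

1 1/2 9909/10000
2 1 4891/5000
s(0.5y) = (1/(9909/10000) − 1)/(1/2) = 182/9909 ≈ 1.8367%

step 1 [0.5y] swap r/2=91/9909: DF=(1 − 91/9909·(0))/(1+91/9909) = 9909/10000 ≈ 0.990900
step 2 [1y] swap r/2=218/19691: DF=(1 − 218/19691·(0.990900))/(1+218/19691) = 4891/5000 ≈ 0.978200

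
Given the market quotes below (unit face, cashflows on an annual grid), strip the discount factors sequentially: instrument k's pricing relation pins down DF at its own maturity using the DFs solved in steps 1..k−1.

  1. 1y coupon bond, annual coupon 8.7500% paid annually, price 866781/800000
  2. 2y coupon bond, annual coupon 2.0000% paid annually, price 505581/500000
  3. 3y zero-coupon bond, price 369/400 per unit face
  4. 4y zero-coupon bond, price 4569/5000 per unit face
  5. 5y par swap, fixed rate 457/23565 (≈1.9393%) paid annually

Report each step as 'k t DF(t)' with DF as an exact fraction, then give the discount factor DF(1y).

1 1 9963/10000
2 2 4859/5000
3 3 369/400
4 4 4569/5000
5 5 4543/5000
DF(1y) = 9963/10000 ≈ 0.996300

step 1 [1y] bond c/1=7/80: DF=(866781/800000 − 7/80·(0))/(1+7/80) = 9963/10000 ≈ 0.996300
step 2 [2y] bond c/1=1/50: DF=(505581/500000 − 1/50·(0.996300))/(1+1/50) = 4859/5000 ≈ 0.971800
step 3 [3y] zero: DF = P = 369/400 ≈ 0.922500
step 4 [4y] zero: DF = P = 4569/5000 ≈ 0.913800
step 5 [5y] swap r/1=457/23565: DF=(1 − 457/23565·(0.996300+0.971800+0.922500+0.913800))/(1+457/23565) = 4543/5000 ≈ 0.908600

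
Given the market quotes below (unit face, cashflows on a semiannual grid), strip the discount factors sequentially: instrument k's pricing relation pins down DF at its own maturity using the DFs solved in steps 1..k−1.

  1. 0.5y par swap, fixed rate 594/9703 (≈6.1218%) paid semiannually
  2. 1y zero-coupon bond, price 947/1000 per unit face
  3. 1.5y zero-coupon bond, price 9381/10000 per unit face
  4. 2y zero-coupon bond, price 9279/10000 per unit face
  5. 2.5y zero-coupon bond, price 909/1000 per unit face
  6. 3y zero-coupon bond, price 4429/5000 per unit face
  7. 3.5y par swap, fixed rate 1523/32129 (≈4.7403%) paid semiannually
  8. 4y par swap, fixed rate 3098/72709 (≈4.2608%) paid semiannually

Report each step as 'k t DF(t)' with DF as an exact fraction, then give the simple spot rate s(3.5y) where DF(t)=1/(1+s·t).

step 1 [0.5y] swap r/2=297/9703: DF=(1 − 297/9703·(0))/(1+297/9703) = 9703/10000 ≈ 0.970300
step 2 [1y] zero: DF = P = 947/1000 ≈ 0.947000
step 3 [1.5y] zero: DF = P = 9381/10000 ≈ 0.938100
step 4 [2y] zero: DF = P = 9279/10000 ≈ 0.927900
step 5 [2.5y] zero: DF = P = 909/1000 ≈ 0.909000
step 6 [3y] zero: DF = P = 4429/5000 ≈ 0.885800
step 7 [3.5y] swap r/2=1523/64258: DF=(1 − 1523/64258·(0.970300+0.947000+0.938100+0.927900+0.909000+0.885800))/(1+1523/64258) = 8477/10000 ≈ 0.847700
step 8 [4y] swap r/2=1549/72709: DF=(1 − 1549/72709·(0.970300+0.947000+0.938100+0.927900+0.909000+0.885800+0.847700))/(1+1549/72709) = 8451/10000 ≈ 0.845100

1 1/2 9703/10000
2 1 947/1000
3 3/2 9381/10000
4 2 9279/10000
5 5/2 909/1000
6 3 4429/5000
7 7/2 8477/10000
8 4 8451/10000
s(3.5y) = (1/(8477/10000) − 1)/(7/2) = 3046/59339 ≈ 5.1332%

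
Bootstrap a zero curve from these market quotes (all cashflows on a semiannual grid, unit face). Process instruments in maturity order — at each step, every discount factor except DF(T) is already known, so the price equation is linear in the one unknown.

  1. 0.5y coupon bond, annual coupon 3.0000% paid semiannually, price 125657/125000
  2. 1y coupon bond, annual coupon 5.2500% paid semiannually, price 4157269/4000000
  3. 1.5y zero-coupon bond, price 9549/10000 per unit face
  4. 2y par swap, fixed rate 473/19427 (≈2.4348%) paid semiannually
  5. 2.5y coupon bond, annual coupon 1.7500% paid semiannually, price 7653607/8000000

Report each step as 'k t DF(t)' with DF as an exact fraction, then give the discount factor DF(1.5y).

1 1/2 619/625
2 1 4937/5000
3 3/2 9549/10000
4 2 9527/10000
5 5/2 9147/10000
DF(1.5y) = 9549/10000 ≈ 0.954900

step 1 [0.5y] bond c/2=3/200: DF=(125657/125000 − 3/200·(0))/(1+3/200) = 619/625 ≈ 0.990400
step 2 [1y] bond c/2=21/800: DF=(4157269/4000000 − 21/800·(0.990400))/(1+21/800) = 4937/5000 ≈ 0.987400
step 3 [1.5y] zero: DF = P = 9549/10000 ≈ 0.954900
step 4 [2y] swap r/2=473/38854: DF=(1 − 473/38854·(0.990400+0.987400+0.954900))/(1+473/38854) = 9527/10000 ≈ 0.952700
step 5 [2.5y] bond c/2=7/800: DF=(7653607/8000000 − 7/800·(0.990400+0.987400+0.954900+0.952700))/(1+7/800) = 9147/10000 ≈ 0.914700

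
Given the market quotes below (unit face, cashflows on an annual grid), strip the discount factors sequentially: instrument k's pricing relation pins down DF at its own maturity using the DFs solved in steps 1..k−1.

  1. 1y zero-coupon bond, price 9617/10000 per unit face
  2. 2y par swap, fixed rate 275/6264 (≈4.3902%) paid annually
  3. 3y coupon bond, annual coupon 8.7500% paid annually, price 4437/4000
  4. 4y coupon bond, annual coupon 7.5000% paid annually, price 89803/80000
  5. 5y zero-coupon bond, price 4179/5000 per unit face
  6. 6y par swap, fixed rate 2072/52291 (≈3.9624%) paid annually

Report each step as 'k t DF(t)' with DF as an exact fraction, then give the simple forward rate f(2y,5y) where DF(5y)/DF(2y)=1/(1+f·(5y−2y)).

1 1 9617/10000
2 2 367/400
3 3 543/625
4 4 341/400
5 5 4179/5000
6 6 991/1250
f(2y,5y) = ((367/400)/(4179/5000) − 1)/(3) = 817/25074 ≈ 3.2584%

step 1 [1y] zero: DF = P = 9617/10000 ≈ 0.961700
step 2 [2y] swap r/1=275/6264: DF=(1 − 275/6264·(0.961700))/(1+275/6264) = 367/400 ≈ 0.917500
step 3 [3y] bond c/1=7/80: DF=(4437/4000 − 7/80·(0.961700+0.917500))/(1+7/80) = 543/625 ≈ 0.868800
step 4 [4y] bond c/1=3/40: DF=(89803/80000 − 3/40·(0.961700+0.917500+0.868800))/(1+3/40) = 341/400 ≈ 0.852500
step 5 [5y] zero: DF = P = 4179/5000 ≈ 0.835800
step 6 [6y] swap r/1=2072/52291: DF=(1 − 2072/52291·(0.961700+0.917500+0.868800+0.852500+0.835800))/(1+2072/52291) = 991/1250 ≈ 0.792800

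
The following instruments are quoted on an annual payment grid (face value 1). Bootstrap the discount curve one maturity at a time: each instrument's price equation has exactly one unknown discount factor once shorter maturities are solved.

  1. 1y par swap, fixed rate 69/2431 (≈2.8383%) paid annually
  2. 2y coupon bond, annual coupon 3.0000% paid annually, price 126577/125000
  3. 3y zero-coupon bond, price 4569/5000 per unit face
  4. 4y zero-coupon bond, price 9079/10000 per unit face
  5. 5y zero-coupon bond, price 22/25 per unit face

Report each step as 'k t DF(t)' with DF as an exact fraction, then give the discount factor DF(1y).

1 1 2431/2500
2 2 2387/2500
3 3 4569/5000
4 4 9079/10000
5 5 22/25
DF(1y) = 2431/2500 ≈ 0.972400

step 1 [1y] swap r/1=69/2431: DF=(1 − 69/2431·(0))/(1+69/2431) = 2431/2500 ≈ 0.972400
step 2 [2y] bond c/1=3/100: DF=(126577/125000 − 3/100·(0.972400))/(1+3/100) = 2387/2500 ≈ 0.954800
step 3 [3y] zero: DF = P = 4569/5000 ≈ 0.913800
step 4 [4y] zero: DF = P = 9079/10000 ≈ 0.907900
step 5 [5y] zero: DF = P = 22/25 ≈ 0.880000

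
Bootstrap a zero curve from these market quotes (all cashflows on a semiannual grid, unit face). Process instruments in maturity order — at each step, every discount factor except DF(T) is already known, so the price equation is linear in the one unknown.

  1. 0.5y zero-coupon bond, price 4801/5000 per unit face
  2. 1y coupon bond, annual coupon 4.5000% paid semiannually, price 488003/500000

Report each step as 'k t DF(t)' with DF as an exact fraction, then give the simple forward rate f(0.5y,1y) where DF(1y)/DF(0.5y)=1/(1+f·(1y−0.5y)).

1 1/2 4801/5000
2 1 4667/5000
f(0.5y,1y) = ((4801/5000)/(4667/5000) − 1)/(1/2) = 268/4667 ≈ 5.7424%

step 1 [0.5y] zero: DF = P = 4801/5000 ≈ 0.960200
step 2 [1y] bond c/2=9/400: DF=(488003/500000 − 9/400·(0.960200))/(1+9/400) = 4667/5000 ≈ 0.933400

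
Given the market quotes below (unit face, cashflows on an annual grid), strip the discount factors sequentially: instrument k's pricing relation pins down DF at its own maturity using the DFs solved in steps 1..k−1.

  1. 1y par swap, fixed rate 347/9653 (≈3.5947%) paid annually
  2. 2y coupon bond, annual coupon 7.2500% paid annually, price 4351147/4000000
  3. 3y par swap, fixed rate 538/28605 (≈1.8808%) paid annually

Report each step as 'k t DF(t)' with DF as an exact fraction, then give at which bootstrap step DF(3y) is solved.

1 1 9653/10000
2 2 949/1000
3 3 4731/5000
DF(3y) is solved at step 3

step 1 [1y] swap r/1=347/9653: DF=(1 − 347/9653·(0))/(1+347/9653) = 9653/10000 ≈ 0.965300
step 2 [2y] bond c/1=29/400: DF=(4351147/4000000 − 29/400·(0.965300))/(1+29/400) = 949/1000 ≈ 0.949000
step 3 [3y] swap r/1=538/28605: DF=(1 − 538/28605·(0.965300+0.949000))/(1+538/28605) = 4731/5000 ≈ 0.946200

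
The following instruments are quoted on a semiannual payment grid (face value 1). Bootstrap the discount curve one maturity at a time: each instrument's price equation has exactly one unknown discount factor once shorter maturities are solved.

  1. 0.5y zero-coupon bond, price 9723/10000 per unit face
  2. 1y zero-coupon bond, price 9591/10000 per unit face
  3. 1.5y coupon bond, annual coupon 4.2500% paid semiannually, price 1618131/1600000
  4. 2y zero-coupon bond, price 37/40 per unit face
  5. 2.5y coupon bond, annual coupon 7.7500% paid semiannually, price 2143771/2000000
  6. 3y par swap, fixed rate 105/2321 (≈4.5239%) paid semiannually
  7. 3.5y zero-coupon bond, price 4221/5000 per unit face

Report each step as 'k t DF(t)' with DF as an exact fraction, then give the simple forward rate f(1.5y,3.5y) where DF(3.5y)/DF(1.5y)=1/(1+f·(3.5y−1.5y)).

1 1/2 9723/10000
2 1 9591/10000
3 3/2 9501/10000
4 2 37/40
5 5/2 8899/10000
6 3 437/500
7 7/2 4221/5000
f(1.5y,3.5y) = ((9501/10000)/(4221/5000) − 1)/(2) = 353/5628 ≈ 6.2722%

step 1 [0.5y] zero: DF = P = 9723/10000 ≈ 0.972300
step 2 [1y] zero: DF = P = 9591/10000 ≈ 0.959100
step 3 [1.5y] bond c/2=17/800: DF=(1618131/1600000 − 17/800·(0.972300+0.959100))/(1+17/800) = 9501/10000 ≈ 0.950100
step 4 [2y] zero: DF = P = 37/40 ≈ 0.925000
step 5 [2.5y] bond c/2=31/800: DF=(2143771/2000000 − 31/800·(0.972300+0.959100+0.950100+0.925000))/(1+31/800) = 8899/10000 ≈ 0.889900
step 6 [3y] swap r/2=105/4642: DF=(1 − 105/4642·(0.972300+0.959100+0.950100+0.925000+0.889900))/(1+105/4642) = 437/500 ≈ 0.874000
step 7 [3.5y] zero: DF = P = 4221/5000 ≈ 0.844200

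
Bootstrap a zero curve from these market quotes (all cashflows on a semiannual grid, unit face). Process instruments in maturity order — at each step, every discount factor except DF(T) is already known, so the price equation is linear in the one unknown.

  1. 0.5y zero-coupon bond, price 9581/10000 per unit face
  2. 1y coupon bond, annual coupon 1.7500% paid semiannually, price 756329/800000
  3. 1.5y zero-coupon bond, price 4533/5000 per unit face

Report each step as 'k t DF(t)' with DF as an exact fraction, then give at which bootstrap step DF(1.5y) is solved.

1 1/2 9581/10000
2 1 9289/10000
3 3/2 4533/5000
DF(1.5y) is solved at step 3

step 1 [0.5y] zero: DF = P = 9581/10000 ≈ 0.958100
step 2 [1y] bond c/2=7/800: DF=(756329/800000 − 7/800·(0.958100))/(1+7/800) = 9289/10000 ≈ 0.928900
step 3 [1.5y] zero: DF = P = 4533/5000 ≈ 0.906600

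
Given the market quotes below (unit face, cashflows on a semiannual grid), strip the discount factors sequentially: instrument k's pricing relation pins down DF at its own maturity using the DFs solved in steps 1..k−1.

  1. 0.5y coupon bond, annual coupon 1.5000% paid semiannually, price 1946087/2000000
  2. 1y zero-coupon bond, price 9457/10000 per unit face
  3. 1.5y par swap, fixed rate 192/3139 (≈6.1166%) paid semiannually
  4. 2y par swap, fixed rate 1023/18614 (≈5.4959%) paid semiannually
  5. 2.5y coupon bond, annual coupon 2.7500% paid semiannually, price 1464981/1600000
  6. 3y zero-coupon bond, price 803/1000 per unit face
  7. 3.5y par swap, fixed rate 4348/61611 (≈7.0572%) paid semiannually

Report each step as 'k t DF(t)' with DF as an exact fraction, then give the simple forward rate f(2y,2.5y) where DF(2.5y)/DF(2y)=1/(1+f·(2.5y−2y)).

1 1/2 4829/5000
2 1 9457/10000
3 3/2 571/625
4 2 8977/10000
5 5/2 8527/10000
6 3 803/1000
7 7/2 3913/5000
f(2y,2.5y) = ((8977/10000)/(8527/10000) − 1)/(1/2) = 900/8527 ≈ 10.5547%

step 1 [0.5y] bond c/2=3/400: DF=(1946087/2000000 − 3/400·(0))/(1+3/400) = 4829/5000 ≈ 0.965800
step 2 [1y] zero: DF = P = 9457/10000 ≈ 0.945700
step 3 [1.5y] swap r/2=96/3139: DF=(1 − 96/3139·(0.965800+0.945700))/(1+96/3139) = 571/625 ≈ 0.913600
step 4 [2y] swap r/2=1023/37228: DF=(1 − 1023/37228·(0.965800+0.945700+0.913600))/(1+1023/37228) = 8977/10000 ≈ 0.897700
step 5 [2.5y] bond c/2=11/800: DF=(1464981/1600000 − 11/800·(0.965800+0.945700+0.913600+0.897700))/(1+11/800) = 8527/10000 ≈ 0.852700
step 6 [3y] zero: DF = P = 803/1000 ≈ 0.803000
step 7 [3.5y] swap r/2=2174/61611: DF=(1 − 2174/61611·(0.965800+0.945700+0.913600+0.897700+0.852700+0.803000))/(1+2174/61611) = 3913/5000 ≈ 0.782600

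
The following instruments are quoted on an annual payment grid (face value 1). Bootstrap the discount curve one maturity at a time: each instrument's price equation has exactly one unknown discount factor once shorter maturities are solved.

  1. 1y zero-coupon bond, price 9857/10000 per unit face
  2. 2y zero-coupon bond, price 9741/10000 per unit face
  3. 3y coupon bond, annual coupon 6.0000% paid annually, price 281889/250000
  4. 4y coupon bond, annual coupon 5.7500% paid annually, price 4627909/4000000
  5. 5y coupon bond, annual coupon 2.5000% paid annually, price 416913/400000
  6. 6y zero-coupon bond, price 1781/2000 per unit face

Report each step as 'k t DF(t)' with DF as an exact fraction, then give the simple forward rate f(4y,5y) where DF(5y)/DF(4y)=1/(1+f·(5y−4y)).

step 1 [1y] zero: DF = P = 9857/10000 ≈ 0.985700
step 2 [2y] zero: DF = P = 9741/10000 ≈ 0.974100
step 3 [3y] bond c/1=3/50: DF=(281889/250000 − 3/50·(0.985700+0.974100))/(1+3/50) = 1191/1250 ≈ 0.952800
step 4 [4y] bond c/1=23/400: DF=(4627909/4000000 − 23/400·(0.985700+0.974100+0.952800))/(1+23/400) = 9357/10000 ≈ 0.935700
step 5 [5y] bond c/1=1/40: DF=(416913/400000 − 1/40·(0.985700+0.974100+0.952800+0.935700))/(1+1/40) = 923/1000 ≈ 0.923000
step 6 [6y] zero: DF = P = 1781/2000 ≈ 0.890500

1 1 9857/10000
2 2 9741/10000
3 3 1191/1250
4 4 9357/10000
5 5 923/1000
6 6 1781/2000
f(4y,5y) = ((9357/10000)/(923/1000) − 1)/(1) = 127/9230 ≈ 1.3759%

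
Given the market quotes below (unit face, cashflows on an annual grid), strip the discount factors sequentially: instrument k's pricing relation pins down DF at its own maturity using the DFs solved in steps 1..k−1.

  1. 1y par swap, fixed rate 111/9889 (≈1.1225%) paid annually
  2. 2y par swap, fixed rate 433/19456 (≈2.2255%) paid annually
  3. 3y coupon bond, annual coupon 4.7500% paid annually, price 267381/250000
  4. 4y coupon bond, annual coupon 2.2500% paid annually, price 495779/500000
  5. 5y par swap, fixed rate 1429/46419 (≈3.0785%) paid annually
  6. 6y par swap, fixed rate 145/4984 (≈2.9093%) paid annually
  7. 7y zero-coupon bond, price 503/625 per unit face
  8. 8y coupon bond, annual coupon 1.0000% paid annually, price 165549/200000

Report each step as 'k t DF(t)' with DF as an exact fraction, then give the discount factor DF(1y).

1 1 9889/10000
2 2 9567/10000
3 3 583/625
4 4 1133/1250
5 5 8571/10000
6 6 1681/2000
7 7 503/625
8 8 7573/10000
DF(1y) = 9889/10000 ≈ 0.988900

step 1 [1y] swap r/1=111/9889: DF=(1 − 111/9889·(0))/(1+111/9889) = 9889/10000 ≈ 0.988900
step 2 [2y] swap r/1=433/19456: DF=(1 − 433/19456·(0.988900))/(1+433/19456) = 9567/10000 ≈ 0.956700
step 3 [3y] bond c/1=19/400: DF=(267381/250000 − 19/400·(0.988900+0.956700))/(1+19/400) = 583/625 ≈ 0.932800
step 4 [4y] bond c/1=9/400: DF=(495779/500000 − 9/400·(0.988900+0.956700+0.932800))/(1+9/400) = 1133/1250 ≈ 0.906400
step 5 [5y] swap r/1=1429/46419: DF=(1 − 1429/46419·(0.988900+0.956700+0.932800+0.906400))/(1+1429/46419) = 8571/10000 ≈ 0.857100
step 6 [6y] swap r/1=145/4984: DF=(1 − 145/4984·(0.988900+0.956700+0.932800+0.906400+0.857100))/(1+145/4984) = 1681/2000 ≈ 0.840500
step 7 [7y] zero: DF = P = 503/625 ≈ 0.804800
step 8 [8y] bond c/1=1/100: DF=(165549/200000 − 1/100·(0.988900+0.956700+0.932800+0.906400+0.857100+0.840500+0.804800))/(1+1/100) = 7573/10000 ≈ 0.757300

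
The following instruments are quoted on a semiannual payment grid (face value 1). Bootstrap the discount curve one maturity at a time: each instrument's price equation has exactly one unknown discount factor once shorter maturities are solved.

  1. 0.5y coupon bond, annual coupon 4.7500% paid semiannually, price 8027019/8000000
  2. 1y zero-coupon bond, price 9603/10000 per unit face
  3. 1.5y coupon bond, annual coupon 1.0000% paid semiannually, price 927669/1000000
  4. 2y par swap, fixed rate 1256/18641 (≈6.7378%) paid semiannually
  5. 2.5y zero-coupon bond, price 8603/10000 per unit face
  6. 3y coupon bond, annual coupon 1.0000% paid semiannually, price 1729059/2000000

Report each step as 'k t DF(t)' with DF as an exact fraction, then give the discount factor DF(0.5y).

1 1/2 9801/10000
2 1 9603/10000
3 3/2 4567/5000
4 2 1093/1250
5 5/2 8603/10000
6 3 4187/5000
DF(0.5y) = 9801/10000 ≈ 0.980100

step 1 [0.5y] bond c/2=19/800: DF=(8027019/8000000 − 19/800·(0))/(1+19/800) = 9801/10000 ≈ 0.980100
step 2 [1y] zero: DF = P = 9603/10000 ≈ 0.960300
step 3 [1.5y] bond c/2=1/200: DF=(927669/1000000 − 1/200·(0.980100+0.960300))/(1+1/200) = 4567/5000 ≈ 0.913400
step 4 [2y] swap r/2=628/18641: DF=(1 − 628/18641·(0.980100+0.960300+0.913400))/(1+628/18641) = 1093/1250 ≈ 0.874400
step 5 [2.5y] zero: DF = P = 8603/10000 ≈ 0.860300
step 6 [3y] bond c/2=1/200: DF=(1729059/2000000 − 1/200·(0.980100+0.960300+0.913400+0.874400+0.860300))/(1+1/200) = 4187/5000 ≈ 0.837400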